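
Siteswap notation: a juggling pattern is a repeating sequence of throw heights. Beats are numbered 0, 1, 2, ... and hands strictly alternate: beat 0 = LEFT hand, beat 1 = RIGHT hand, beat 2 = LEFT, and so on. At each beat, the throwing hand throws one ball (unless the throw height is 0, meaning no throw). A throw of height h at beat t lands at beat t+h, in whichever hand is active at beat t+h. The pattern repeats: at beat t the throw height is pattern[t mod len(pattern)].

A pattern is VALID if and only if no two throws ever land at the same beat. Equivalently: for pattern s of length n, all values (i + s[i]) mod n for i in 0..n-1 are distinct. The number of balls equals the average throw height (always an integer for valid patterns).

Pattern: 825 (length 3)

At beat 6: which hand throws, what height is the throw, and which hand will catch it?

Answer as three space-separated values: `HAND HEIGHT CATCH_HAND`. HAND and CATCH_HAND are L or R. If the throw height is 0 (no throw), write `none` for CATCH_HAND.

Beat 6: 6 mod 2 = 0, so hand = L
Throw height = pattern[6 mod 3] = pattern[0] = 8
Lands at beat 6+8=14, 14 mod 2 = 0, so catch hand = L

Answer: L 8 L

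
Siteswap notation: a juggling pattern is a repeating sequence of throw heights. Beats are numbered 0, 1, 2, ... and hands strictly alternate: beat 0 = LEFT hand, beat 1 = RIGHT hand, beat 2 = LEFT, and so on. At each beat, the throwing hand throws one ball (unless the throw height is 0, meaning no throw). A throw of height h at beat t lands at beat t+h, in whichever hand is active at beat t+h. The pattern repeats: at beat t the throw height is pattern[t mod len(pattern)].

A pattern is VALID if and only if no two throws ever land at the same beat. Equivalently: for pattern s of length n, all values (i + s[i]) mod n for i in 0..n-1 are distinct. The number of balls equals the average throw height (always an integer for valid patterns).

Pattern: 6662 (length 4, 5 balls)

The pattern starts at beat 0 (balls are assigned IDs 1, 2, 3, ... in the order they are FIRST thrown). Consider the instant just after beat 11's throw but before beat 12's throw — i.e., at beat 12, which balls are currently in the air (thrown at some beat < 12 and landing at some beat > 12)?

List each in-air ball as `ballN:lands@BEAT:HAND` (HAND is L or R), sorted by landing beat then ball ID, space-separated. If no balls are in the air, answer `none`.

Answer: ball4:lands@13:R ball3:lands@14:L ball2:lands@15:R ball5:lands@16:L

Derivation:
Beat 0 (L): throw ball1 h=6 -> lands@6:L; in-air after throw: [b1@6:L]
Beat 1 (R): throw ball2 h=6 -> lands@7:R; in-air after throw: [b1@6:L b2@7:R]
Beat 2 (L): throw ball3 h=6 -> lands@8:L; in-air after throw: [b1@6:L b2@7:R b3@8:L]
Beat 3 (R): throw ball4 h=2 -> lands@5:R; in-air after throw: [b4@5:R b1@6:L b2@7:R b3@8:L]
Beat 4 (L): throw ball5 h=6 -> lands@10:L; in-air after throw: [b4@5:R b1@6:L b2@7:R b3@8:L b5@10:L]
Beat 5 (R): throw ball4 h=6 -> lands@11:R; in-air after throw: [b1@6:L b2@7:R b3@8:L b5@10:L b4@11:R]
Beat 6 (L): throw ball1 h=6 -> lands@12:L; in-air after throw: [b2@7:R b3@8:L b5@10:L b4@11:R b1@12:L]
Beat 7 (R): throw ball2 h=2 -> lands@9:R; in-air after throw: [b3@8:L b2@9:R b5@10:L b4@11:R b1@12:L]
Beat 8 (L): throw ball3 h=6 -> lands@14:L; in-air after throw: [b2@9:R b5@10:L b4@11:R b1@12:L b3@14:L]
Beat 9 (R): throw ball2 h=6 -> lands@15:R; in-air after throw: [b5@10:L b4@11:R b1@12:L b3@14:L b2@15:R]
Beat 10 (L): throw ball5 h=6 -> lands@16:L; in-air after throw: [b4@11:R b1@12:L b3@14:L b2@15:R b5@16:L]
Beat 11 (R): throw ball4 h=2 -> lands@13:R; in-air after throw: [b1@12:L b4@13:R b3@14:L b2@15:R b5@16:L]
Beat 12 (L): throw ball1 h=6 -> lands@18:L; in-air after throw: [b4@13:R b3@14:L b2@15:R b5@16:L b1@18:L]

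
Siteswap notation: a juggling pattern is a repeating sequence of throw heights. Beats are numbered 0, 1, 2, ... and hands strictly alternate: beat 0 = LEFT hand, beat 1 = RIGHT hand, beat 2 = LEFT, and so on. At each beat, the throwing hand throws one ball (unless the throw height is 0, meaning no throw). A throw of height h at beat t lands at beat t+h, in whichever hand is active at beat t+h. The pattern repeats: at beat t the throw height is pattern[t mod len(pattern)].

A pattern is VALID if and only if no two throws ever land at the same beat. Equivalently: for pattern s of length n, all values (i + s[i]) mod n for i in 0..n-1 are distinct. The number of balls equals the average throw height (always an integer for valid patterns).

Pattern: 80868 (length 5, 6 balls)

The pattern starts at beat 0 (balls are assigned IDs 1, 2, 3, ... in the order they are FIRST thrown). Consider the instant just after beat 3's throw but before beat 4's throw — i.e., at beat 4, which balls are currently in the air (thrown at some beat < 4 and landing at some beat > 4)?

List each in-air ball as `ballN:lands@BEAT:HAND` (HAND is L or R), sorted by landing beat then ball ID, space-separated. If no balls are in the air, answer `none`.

Answer: ball1:lands@8:L ball3:lands@9:R ball2:lands@10:L

Derivation:
Beat 0 (L): throw ball1 h=8 -> lands@8:L; in-air after throw: [b1@8:L]
Beat 2 (L): throw ball2 h=8 -> lands@10:L; in-air after throw: [b1@8:L b2@10:L]
Beat 3 (R): throw ball3 h=6 -> lands@9:R; in-air after throw: [b1@8:L b3@9:R b2@10:L]
Beat 4 (L): throw ball4 h=8 -> lands@12:L; in-air after throw: [b1@8:L b3@9:R b2@10:L b4@12:L]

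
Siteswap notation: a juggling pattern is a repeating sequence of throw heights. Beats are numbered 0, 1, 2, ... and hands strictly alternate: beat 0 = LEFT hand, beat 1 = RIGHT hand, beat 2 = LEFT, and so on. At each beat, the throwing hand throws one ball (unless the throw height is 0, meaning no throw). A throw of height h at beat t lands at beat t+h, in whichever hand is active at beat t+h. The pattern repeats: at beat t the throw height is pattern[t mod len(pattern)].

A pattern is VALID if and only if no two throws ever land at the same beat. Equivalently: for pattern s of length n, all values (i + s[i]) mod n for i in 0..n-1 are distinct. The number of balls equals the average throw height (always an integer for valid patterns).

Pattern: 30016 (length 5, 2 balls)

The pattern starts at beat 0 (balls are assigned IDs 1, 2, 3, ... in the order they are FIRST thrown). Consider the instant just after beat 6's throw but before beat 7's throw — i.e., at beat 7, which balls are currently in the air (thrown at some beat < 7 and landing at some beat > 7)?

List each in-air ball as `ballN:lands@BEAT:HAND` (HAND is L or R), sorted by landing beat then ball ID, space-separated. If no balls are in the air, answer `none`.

Answer: ball2:lands@8:L ball1:lands@10:L

Derivation:
Beat 0 (L): throw ball1 h=3 -> lands@3:R; in-air after throw: [b1@3:R]
Beat 3 (R): throw ball1 h=1 -> lands@4:L; in-air after throw: [b1@4:L]
Beat 4 (L): throw ball1 h=6 -> lands@10:L; in-air after throw: [b1@10:L]
Beat 5 (R): throw ball2 h=3 -> lands@8:L; in-air after throw: [b2@8:L b1@10:L]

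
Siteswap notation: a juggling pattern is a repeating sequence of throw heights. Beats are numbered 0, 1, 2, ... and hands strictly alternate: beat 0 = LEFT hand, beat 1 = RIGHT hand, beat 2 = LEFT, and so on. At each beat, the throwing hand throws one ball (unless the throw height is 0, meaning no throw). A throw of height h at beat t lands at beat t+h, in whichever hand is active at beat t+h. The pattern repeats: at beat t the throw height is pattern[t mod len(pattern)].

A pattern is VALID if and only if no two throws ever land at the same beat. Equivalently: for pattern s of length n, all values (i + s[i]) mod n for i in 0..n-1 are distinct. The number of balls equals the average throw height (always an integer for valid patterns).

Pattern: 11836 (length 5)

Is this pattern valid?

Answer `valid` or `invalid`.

Answer: invalid

Derivation:
i=0: (i + s[i]) mod n = (0 + 1) mod 5 = 1
i=1: (i + s[i]) mod n = (1 + 1) mod 5 = 2
i=2: (i + s[i]) mod n = (2 + 8) mod 5 = 0
i=3: (i + s[i]) mod n = (3 + 3) mod 5 = 1
i=4: (i + s[i]) mod n = (4 + 6) mod 5 = 0
Residues: [1, 2, 0, 1, 0], distinct: False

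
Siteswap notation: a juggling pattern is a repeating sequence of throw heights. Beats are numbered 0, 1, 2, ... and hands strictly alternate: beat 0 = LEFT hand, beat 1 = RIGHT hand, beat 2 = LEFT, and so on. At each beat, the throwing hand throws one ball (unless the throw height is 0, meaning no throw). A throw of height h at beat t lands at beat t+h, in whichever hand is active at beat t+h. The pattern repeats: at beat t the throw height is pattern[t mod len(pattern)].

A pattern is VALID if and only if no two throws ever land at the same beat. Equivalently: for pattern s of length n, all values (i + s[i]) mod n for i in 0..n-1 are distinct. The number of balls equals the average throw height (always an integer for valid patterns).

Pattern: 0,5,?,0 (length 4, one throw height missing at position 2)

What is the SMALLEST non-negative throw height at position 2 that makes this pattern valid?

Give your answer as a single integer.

i=0: (0 + 0) mod 4 = 0
i=1: (1 + 5) mod 4 = 2
i=2: s[i]=? (unknown)
i=3: (3 + 0) mod 4 = 3
Known residues: [0, 2, 3]; need a permutation of 0..3, so missing residue r = 1
Need (2 + s) mod 4 = 1; smallest s = (1 - 2) mod 4 = 3

Answer: 3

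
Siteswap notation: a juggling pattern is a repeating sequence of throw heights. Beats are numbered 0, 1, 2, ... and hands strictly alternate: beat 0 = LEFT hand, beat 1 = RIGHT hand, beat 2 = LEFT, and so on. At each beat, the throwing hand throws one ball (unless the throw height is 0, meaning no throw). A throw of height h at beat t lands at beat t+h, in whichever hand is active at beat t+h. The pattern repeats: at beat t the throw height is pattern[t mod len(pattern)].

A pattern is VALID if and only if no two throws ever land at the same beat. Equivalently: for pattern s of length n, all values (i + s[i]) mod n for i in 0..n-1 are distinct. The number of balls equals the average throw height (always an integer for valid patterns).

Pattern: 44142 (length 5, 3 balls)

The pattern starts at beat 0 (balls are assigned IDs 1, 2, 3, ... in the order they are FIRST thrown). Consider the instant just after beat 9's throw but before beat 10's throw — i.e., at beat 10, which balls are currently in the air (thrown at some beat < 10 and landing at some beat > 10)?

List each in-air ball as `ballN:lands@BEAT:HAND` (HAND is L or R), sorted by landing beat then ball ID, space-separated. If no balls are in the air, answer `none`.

Beat 0 (L): throw ball1 h=4 -> lands@4:L; in-air after throw: [b1@4:L]
Beat 1 (R): throw ball2 h=4 -> lands@5:R; in-air after throw: [b1@4:L b2@5:R]
Beat 2 (L): throw ball3 h=1 -> lands@3:R; in-air after throw: [b3@3:R b1@4:L b2@5:R]
Beat 3 (R): throw ball3 h=4 -> lands@7:R; in-air after throw: [b1@4:L b2@5:R b3@7:R]
Beat 4 (L): throw ball1 h=2 -> lands@6:L; in-air after throw: [b2@5:R b1@6:L b3@7:R]
Beat 5 (R): throw ball2 h=4 -> lands@9:R; in-air after throw: [b1@6:L b3@7:R b2@9:R]
Beat 6 (L): throw ball1 h=4 -> lands@10:L; in-air after throw: [b3@7:R b2@9:R b1@10:L]
Beat 7 (R): throw ball3 h=1 -> lands@8:L; in-air after throw: [b3@8:L b2@9:R b1@10:L]
Beat 8 (L): throw ball3 h=4 -> lands@12:L; in-air after throw: [b2@9:R b1@10:L b3@12:L]
Beat 9 (R): throw ball2 h=2 -> lands@11:R; in-air after throw: [b1@10:L b2@11:R b3@12:L]
Beat 10 (L): throw ball1 h=4 -> lands@14:L; in-air after throw: [b2@11:R b3@12:L b1@14:L]

Answer: ball2:lands@11:R ball3:lands@12:L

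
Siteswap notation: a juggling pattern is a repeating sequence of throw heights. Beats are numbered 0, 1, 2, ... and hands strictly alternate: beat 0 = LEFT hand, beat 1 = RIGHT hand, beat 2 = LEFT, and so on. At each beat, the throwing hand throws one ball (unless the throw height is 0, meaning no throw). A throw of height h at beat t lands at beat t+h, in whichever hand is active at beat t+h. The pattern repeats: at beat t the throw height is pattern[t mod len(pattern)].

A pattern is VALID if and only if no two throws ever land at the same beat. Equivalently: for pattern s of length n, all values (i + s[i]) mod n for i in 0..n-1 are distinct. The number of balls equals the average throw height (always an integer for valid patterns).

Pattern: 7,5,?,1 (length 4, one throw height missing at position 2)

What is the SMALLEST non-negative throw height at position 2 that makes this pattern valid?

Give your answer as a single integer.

i=0: (0 + 7) mod 4 = 3
i=1: (1 + 5) mod 4 = 2
i=2: s[i]=? (unknown)
i=3: (3 + 1) mod 4 = 0
Known residues: [0, 2, 3]; need a permutation of 0..3, so missing residue r = 1
Need (2 + s) mod 4 = 1; smallest s = (1 - 2) mod 4 = 3

Answer: 3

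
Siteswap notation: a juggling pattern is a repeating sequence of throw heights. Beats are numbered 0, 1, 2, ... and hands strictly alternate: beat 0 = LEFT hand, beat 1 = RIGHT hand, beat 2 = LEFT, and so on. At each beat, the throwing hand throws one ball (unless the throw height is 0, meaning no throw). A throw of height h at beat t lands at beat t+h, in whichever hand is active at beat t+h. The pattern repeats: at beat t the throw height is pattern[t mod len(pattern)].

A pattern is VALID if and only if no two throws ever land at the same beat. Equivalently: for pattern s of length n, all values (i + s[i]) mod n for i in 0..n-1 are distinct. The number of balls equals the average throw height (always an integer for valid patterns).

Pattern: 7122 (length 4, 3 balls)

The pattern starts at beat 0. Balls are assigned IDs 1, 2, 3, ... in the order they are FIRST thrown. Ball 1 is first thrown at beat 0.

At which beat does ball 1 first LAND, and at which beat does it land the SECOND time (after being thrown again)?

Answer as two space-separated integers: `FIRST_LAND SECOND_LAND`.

Beat 0 (L): throw ball1 h=7 -> lands@7:R; in-air after throw: [b1@7:R]
Beat 1 (R): throw ball2 h=1 -> lands@2:L; in-air after throw: [b2@2:L b1@7:R]
Beat 2 (L): throw ball2 h=2 -> lands@4:L; in-air after throw: [b2@4:L b1@7:R]
Beat 3 (R): throw ball3 h=2 -> lands@5:R; in-air after throw: [b2@4:L b3@5:R b1@7:R]
Beat 4 (L): throw ball2 h=7 -> lands@11:R; in-air after throw: [b3@5:R b1@7:R b2@11:R]
Beat 5 (R): throw ball3 h=1 -> lands@6:L; in-air after throw: [b3@6:L b1@7:R b2@11:R]
Beat 6 (L): throw ball3 h=2 -> lands@8:L; in-air after throw: [b1@7:R b3@8:L b2@11:R]
Beat 7 (R): throw ball1 h=2 -> lands@9:R; in-air after throw: [b3@8:L b1@9:R b2@11:R]
Beat 8 (L): throw ball3 h=7 -> lands@15:R; in-air after throw: [b1@9:R b2@11:R b3@15:R]
Beat 9 (R): throw ball1 h=1 -> lands@10:L; in-air after throw: [b1@10:L b2@11:R b3@15:R]
Ball 1: thrown@0 h=7 -> first land @7; rethrown@7 h=2 -> second land @9

Answer: 7 9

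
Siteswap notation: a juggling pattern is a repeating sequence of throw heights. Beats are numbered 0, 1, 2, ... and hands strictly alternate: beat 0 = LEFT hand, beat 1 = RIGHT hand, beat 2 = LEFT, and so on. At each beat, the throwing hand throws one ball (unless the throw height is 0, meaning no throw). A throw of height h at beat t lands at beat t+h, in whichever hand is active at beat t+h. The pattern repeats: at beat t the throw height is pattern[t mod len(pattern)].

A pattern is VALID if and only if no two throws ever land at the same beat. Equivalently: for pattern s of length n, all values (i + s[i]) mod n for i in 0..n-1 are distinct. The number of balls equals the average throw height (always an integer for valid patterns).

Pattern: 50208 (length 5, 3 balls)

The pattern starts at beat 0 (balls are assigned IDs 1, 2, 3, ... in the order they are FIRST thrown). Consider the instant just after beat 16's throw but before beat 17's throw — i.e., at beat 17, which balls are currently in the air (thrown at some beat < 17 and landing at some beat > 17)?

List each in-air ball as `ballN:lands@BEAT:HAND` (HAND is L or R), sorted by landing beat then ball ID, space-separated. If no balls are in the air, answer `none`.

Answer: ball1:lands@20:L ball2:lands@22:L

Derivation:
Beat 0 (L): throw ball1 h=5 -> lands@5:R; in-air after throw: [b1@5:R]
Beat 2 (L): throw ball2 h=2 -> lands@4:L; in-air after throw: [b2@4:L b1@5:R]
Beat 4 (L): throw ball2 h=8 -> lands@12:L; in-air after throw: [b1@5:R b2@12:L]
Beat 5 (R): throw ball1 h=5 -> lands@10:L; in-air after throw: [b1@10:L b2@12:L]
Beat 7 (R): throw ball3 h=2 -> lands@9:R; in-air after throw: [b3@9:R b1@10:L b2@12:L]
Beat 9 (R): throw ball3 h=8 -> lands@17:R; in-air after throw: [b1@10:L b2@12:L b3@17:R]
Beat 10 (L): throw ball1 h=5 -> lands@15:R; in-air after throw: [b2@12:L b1@15:R b3@17:R]
Beat 12 (L): throw ball2 h=2 -> lands@14:L; in-air after throw: [b2@14:L b1@15:R b3@17:R]
Beat 14 (L): throw ball2 h=8 -> lands@22:L; in-air after throw: [b1@15:R b3@17:R b2@22:L]
Beat 15 (R): throw ball1 h=5 -> lands@20:L; in-air after throw: [b3@17:R b1@20:L b2@22:L]
Beat 17 (R): throw ball3 h=2 -> lands@19:R; in-air after throw: [b3@19:R b1@20:L b2@22:L]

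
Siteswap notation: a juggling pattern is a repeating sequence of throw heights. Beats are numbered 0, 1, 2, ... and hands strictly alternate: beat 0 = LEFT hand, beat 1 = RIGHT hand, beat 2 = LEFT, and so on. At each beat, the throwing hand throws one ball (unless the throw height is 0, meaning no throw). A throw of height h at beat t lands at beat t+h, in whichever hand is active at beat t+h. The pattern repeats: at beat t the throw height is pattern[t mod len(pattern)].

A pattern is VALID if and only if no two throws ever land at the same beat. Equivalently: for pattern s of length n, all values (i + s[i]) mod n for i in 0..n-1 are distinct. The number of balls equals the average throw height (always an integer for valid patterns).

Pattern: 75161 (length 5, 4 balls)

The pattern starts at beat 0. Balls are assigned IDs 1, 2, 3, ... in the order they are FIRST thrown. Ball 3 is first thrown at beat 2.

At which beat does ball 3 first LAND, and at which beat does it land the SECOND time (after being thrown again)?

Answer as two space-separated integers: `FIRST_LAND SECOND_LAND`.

Answer: 3 9

Derivation:
Beat 0 (L): throw ball1 h=7 -> lands@7:R; in-air after throw: [b1@7:R]
Beat 1 (R): throw ball2 h=5 -> lands@6:L; in-air after throw: [b2@6:L b1@7:R]
Beat 2 (L): throw ball3 h=1 -> lands@3:R; in-air after throw: [b3@3:R b2@6:L b1@7:R]
Beat 3 (R): throw ball3 h=6 -> lands@9:R; in-air after throw: [b2@6:L b1@7:R b3@9:R]
Beat 4 (L): throw ball4 h=1 -> lands@5:R; in-air after throw: [b4@5:R b2@6:L b1@7:R b3@9:R]
Beat 5 (R): throw ball4 h=7 -> lands@12:L; in-air after throw: [b2@6:L b1@7:R b3@9:R b4@12:L]
Beat 6 (L): throw ball2 h=5 -> lands@11:R; in-air after throw: [b1@7:R b3@9:R b2@11:R b4@12:L]
Beat 7 (R): throw ball1 h=1 -> lands@8:L; in-air after throw: [b1@8:L b3@9:R b2@11:R b4@12:L]
Beat 8 (L): throw ball1 h=6 -> lands@14:L; in-air after throw: [b3@9:R b2@11:R b4@12:L b1@14:L]
Beat 9 (R): throw ball3 h=1 -> lands@10:L; in-air after throw: [b3@10:L b2@11:R b4@12:L b1@14:L]
Ball 3: thrown@2 h=1 -> first land @3; rethrown@3 h=6 -> second land @9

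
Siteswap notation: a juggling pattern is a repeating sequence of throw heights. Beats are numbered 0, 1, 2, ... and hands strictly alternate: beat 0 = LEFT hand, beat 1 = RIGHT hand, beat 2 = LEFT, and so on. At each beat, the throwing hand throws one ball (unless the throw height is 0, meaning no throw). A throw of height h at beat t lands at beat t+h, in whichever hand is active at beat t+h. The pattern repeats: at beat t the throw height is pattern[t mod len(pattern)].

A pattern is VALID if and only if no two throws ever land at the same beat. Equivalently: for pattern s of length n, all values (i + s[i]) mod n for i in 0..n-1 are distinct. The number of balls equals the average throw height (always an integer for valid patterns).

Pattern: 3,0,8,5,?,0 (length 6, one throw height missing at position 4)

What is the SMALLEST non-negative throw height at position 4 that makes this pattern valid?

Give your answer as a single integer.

Answer: 2

Derivation:
i=0: (0 + 3) mod 6 = 3
i=1: (1 + 0) mod 6 = 1
i=2: (2 + 8) mod 6 = 4
i=3: (3 + 5) mod 6 = 2
i=4: s[i]=? (unknown)
i=5: (5 + 0) mod 6 = 5
Known residues: [1, 2, 3, 4, 5]; need a permutation of 0..5, so missing residue r = 0
Need (4 + s) mod 6 = 0; smallest s = (0 - 4) mod 6 = 2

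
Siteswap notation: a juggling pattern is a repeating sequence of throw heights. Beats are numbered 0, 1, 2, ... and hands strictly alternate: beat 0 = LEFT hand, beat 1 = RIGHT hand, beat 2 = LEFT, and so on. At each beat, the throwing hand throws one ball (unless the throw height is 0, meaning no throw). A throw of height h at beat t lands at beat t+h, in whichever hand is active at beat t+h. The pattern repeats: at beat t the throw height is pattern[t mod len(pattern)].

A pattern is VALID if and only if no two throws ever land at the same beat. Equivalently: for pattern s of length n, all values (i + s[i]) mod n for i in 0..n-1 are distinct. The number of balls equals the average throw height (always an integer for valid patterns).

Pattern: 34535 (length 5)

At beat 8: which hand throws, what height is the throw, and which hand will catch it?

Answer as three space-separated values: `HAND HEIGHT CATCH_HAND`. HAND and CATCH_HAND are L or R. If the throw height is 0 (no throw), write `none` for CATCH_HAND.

Beat 8: 8 mod 2 = 0, so hand = L
Throw height = pattern[8 mod 5] = pattern[3] = 3
Lands at beat 8+3=11, 11 mod 2 = 1, so catch hand = R

Answer: L 3 R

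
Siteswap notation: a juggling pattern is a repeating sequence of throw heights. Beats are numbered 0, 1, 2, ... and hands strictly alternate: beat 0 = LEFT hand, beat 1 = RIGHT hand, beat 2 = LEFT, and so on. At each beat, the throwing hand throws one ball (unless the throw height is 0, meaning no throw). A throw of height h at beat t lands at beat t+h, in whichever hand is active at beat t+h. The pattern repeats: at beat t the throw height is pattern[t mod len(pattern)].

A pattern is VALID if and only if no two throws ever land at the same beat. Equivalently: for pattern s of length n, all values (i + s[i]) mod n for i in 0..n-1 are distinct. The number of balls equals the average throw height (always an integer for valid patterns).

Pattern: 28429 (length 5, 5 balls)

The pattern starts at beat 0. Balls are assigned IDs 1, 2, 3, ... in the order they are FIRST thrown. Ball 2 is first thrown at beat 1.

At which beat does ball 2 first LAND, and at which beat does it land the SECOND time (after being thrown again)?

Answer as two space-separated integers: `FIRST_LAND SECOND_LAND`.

Beat 0 (L): throw ball1 h=2 -> lands@2:L; in-air after throw: [b1@2:L]
Beat 1 (R): throw ball2 h=8 -> lands@9:R; in-air after throw: [b1@2:L b2@9:R]
Beat 2 (L): throw ball1 h=4 -> lands@6:L; in-air after throw: [b1@6:L b2@9:R]
Beat 3 (R): throw ball3 h=2 -> lands@5:R; in-air after throw: [b3@5:R b1@6:L b2@9:R]
Beat 4 (L): throw ball4 h=9 -> lands@13:R; in-air after throw: [b3@5:R b1@6:L b2@9:R b4@13:R]
Beat 5 (R): throw ball3 h=2 -> lands@7:R; in-air after throw: [b1@6:L b3@7:R b2@9:R b4@13:R]
Beat 6 (L): throw ball1 h=8 -> lands@14:L; in-air after throw: [b3@7:R b2@9:R b4@13:R b1@14:L]
Beat 7 (R): throw ball3 h=4 -> lands@11:R; in-air after throw: [b2@9:R b3@11:R b4@13:R b1@14:L]
Beat 8 (L): throw ball5 h=2 -> lands@10:L; in-air after throw: [b2@9:R b5@10:L b3@11:R b4@13:R b1@14:L]
Beat 9 (R): throw ball2 h=9 -> lands@18:L; in-air after throw: [b5@10:L b3@11:R b4@13:R b1@14:L b2@18:L]
Beat 10 (L): throw ball5 h=2 -> lands@12:L; in-air after throw: [b3@11:R b5@12:L b4@13:R b1@14:L b2@18:L]
Beat 11 (R): throw ball3 h=8 -> lands@19:R; in-air after throw: [b5@12:L b4@13:R b1@14:L b2@18:L b3@19:R]
Beat 12 (L): throw ball5 h=4 -> lands@16:L; in-air after throw: [b4@13:R b1@14:L b5@16:L b2@18:L b3@19:R]
Beat 13 (R): throw ball4 h=2 -> lands@15:R; in-air after throw: [b1@14:L b4@15:R b5@16:L b2@18:L b3@19:R]
Beat 14 (L): throw ball1 h=9 -> lands@23:R; in-air after throw: [b4@15:R b5@16:L b2@18:L b3@19:R b1@23:R]
Beat 15 (R): throw ball4 h=2 -> lands@17:R; in-air after throw: [b5@16:L b4@17:R b2@18:L b3@19:R b1@23:R]
Beat 16 (L): throw ball5 h=8 -> lands@24:L; in-air after throw: [b4@17:R b2@18:L b3@19:R b1@23:R b5@24:L]
Beat 17 (R): throw ball4 h=4 -> lands@21:R; in-air after throw: [b2@18:L b3@19:R b4@21:R b1@23:R b5@24:L]
Beat 18 (L): throw ball2 h=2 -> lands@20:L; in-air after throw: [b3@19:R b2@20:L b4@21:R b1@23:R b5@24:L]
Ball 2: thrown@1 h=8 -> first land @9; rethrown@9 h=9 -> second land @18

Answer: 9 18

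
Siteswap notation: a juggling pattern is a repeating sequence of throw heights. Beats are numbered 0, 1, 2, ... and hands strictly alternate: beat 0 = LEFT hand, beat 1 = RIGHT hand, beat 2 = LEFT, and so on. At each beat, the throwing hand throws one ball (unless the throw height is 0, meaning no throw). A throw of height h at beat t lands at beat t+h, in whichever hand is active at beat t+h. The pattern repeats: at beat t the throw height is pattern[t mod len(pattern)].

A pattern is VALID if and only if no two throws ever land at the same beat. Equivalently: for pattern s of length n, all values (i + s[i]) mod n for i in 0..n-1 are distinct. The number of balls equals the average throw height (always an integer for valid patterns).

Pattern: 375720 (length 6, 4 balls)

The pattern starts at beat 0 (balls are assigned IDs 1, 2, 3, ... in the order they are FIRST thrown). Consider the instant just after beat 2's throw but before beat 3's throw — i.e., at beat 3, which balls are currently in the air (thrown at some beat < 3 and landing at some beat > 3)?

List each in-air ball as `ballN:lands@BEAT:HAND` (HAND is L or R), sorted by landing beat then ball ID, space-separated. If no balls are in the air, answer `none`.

Beat 0 (L): throw ball1 h=3 -> lands@3:R; in-air after throw: [b1@3:R]
Beat 1 (R): throw ball2 h=7 -> lands@8:L; in-air after throw: [b1@3:R b2@8:L]
Beat 2 (L): throw ball3 h=5 -> lands@7:R; in-air after throw: [b1@3:R b3@7:R b2@8:L]
Beat 3 (R): throw ball1 h=7 -> lands@10:L; in-air after throw: [b3@7:R b2@8:L b1@10:L]

Answer: ball3:lands@7:R ball2:lands@8:L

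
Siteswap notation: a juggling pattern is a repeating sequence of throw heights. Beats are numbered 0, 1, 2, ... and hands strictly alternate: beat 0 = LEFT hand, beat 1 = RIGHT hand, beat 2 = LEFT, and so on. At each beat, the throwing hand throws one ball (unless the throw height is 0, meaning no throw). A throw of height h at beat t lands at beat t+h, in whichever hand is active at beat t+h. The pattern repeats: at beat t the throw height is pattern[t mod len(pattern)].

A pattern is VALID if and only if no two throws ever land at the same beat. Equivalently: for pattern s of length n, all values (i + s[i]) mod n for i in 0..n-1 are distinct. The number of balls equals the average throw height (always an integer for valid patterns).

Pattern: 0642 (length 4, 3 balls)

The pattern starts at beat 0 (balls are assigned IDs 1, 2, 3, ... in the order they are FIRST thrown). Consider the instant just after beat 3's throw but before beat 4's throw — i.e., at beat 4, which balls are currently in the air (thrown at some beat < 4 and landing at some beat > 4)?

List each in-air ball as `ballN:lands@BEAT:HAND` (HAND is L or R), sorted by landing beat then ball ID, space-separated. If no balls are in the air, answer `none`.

Answer: ball3:lands@5:R ball2:lands@6:L ball1:lands@7:R

Derivation:
Beat 1 (R): throw ball1 h=6 -> lands@7:R; in-air after throw: [b1@7:R]
Beat 2 (L): throw ball2 h=4 -> lands@6:L; in-air after throw: [b2@6:L b1@7:R]
Beat 3 (R): throw ball3 h=2 -> lands@5:R; in-air after throw: [b3@5:R b2@6:L b1@7:R]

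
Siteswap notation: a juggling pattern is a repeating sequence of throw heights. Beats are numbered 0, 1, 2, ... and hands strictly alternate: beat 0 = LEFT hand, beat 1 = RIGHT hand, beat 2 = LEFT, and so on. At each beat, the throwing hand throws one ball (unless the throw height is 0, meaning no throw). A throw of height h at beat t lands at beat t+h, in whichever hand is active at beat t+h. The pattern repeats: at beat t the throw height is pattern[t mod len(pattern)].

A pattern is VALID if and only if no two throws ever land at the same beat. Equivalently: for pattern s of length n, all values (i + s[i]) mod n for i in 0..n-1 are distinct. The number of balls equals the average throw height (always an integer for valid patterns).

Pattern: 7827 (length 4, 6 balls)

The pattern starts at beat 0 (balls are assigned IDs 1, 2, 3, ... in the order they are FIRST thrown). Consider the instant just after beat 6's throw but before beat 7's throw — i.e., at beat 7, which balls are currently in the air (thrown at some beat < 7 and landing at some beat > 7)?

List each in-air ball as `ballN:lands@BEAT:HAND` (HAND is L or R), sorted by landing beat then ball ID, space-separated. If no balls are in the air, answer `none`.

Beat 0 (L): throw ball1 h=7 -> lands@7:R; in-air after throw: [b1@7:R]
Beat 1 (R): throw ball2 h=8 -> lands@9:R; in-air after throw: [b1@7:R b2@9:R]
Beat 2 (L): throw ball3 h=2 -> lands@4:L; in-air after throw: [b3@4:L b1@7:R b2@9:R]
Beat 3 (R): throw ball4 h=7 -> lands@10:L; in-air after throw: [b3@4:L b1@7:R b2@9:R b4@10:L]
Beat 4 (L): throw ball3 h=7 -> lands@11:R; in-air after throw: [b1@7:R b2@9:R b4@10:L b3@11:R]
Beat 5 (R): throw ball5 h=8 -> lands@13:R; in-air after throw: [b1@7:R b2@9:R b4@10:L b3@11:R b5@13:R]
Beat 6 (L): throw ball6 h=2 -> lands@8:L; in-air after throw: [b1@7:R b6@8:L b2@9:R b4@10:L b3@11:R b5@13:R]
Beat 7 (R): throw ball1 h=7 -> lands@14:L; in-air after throw: [b6@8:L b2@9:R b4@10:L b3@11:R b5@13:R b1@14:L]

Answer: ball6:lands@8:L ball2:lands@9:R ball4:lands@10:L ball3:lands@11:R ball5:lands@13:R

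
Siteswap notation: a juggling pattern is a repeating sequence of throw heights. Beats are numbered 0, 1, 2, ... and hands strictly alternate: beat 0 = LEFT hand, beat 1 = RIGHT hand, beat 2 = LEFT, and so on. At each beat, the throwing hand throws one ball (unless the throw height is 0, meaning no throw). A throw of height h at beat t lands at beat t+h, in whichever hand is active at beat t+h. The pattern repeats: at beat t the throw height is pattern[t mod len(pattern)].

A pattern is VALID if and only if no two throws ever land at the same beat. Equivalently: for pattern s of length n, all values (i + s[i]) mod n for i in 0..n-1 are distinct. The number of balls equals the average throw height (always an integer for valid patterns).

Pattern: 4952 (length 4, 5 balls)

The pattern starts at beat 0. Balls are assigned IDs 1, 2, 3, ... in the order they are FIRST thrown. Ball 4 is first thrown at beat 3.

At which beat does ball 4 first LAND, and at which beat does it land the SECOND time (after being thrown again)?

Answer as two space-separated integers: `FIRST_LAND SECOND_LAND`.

Answer: 5 14

Derivation:
Beat 0 (L): throw ball1 h=4 -> lands@4:L; in-air after throw: [b1@4:L]
Beat 1 (R): throw ball2 h=9 -> lands@10:L; in-air after throw: [b1@4:L b2@10:L]
Beat 2 (L): throw ball3 h=5 -> lands@7:R; in-air after throw: [b1@4:L b3@7:R b2@10:L]
Beat 3 (R): throw ball4 h=2 -> lands@5:R; in-air after throw: [b1@4:L b4@5:R b3@7:R b2@10:L]
Beat 4 (L): throw ball1 h=4 -> lands@8:L; in-air after throw: [b4@5:R b3@7:R b1@8:L b2@10:L]
Beat 5 (R): throw ball4 h=9 -> lands@14:L; in-air after throw: [b3@7:R b1@8:L b2@10:L b4@14:L]
Beat 6 (L): throw ball5 h=5 -> lands@11:R; in-air after throw: [b3@7:R b1@8:L b2@10:L b5@11:R b4@14:L]
Beat 7 (R): throw ball3 h=2 -> lands@9:R; in-air after throw: [b1@8:L b3@9:R b2@10:L b5@11:R b4@14:L]
Beat 8 (L): throw ball1 h=4 -> lands@12:L; in-air after throw: [b3@9:R b2@10:L b5@11:R b1@12:L b4@14:L]
Beat 9 (R): throw ball3 h=9 -> lands@18:L; in-air after throw: [b2@10:L b5@11:R b1@12:L b4@14:L b3@18:L]
Beat 10 (L): throw ball2 h=5 -> lands@15:R; in-air after throw: [b5@11:R b1@12:L b4@14:L b2@15:R b3@18:L]
Beat 11 (R): throw ball5 h=2 -> lands@13:R; in-air after throw: [b1@12:L b5@13:R b4@14:L b2@15:R b3@18:L]
Ball 4: thrown@3 h=2 -> first land @5; rethrown@5 h=9 -> second land @14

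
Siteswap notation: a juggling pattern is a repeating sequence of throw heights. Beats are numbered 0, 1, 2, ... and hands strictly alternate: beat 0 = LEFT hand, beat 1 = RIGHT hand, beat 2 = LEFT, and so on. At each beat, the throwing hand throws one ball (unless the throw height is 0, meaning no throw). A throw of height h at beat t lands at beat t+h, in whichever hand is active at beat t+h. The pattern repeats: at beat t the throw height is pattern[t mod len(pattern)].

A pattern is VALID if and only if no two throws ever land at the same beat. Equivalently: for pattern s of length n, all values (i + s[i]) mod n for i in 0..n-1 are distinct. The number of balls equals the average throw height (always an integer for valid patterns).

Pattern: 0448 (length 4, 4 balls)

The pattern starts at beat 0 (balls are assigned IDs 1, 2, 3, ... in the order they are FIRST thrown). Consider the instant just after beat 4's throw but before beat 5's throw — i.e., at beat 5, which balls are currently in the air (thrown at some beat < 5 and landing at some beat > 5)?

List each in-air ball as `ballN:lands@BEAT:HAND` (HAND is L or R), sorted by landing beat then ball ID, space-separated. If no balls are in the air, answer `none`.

Answer: ball2:lands@6:L ball3:lands@11:R

Derivation:
Beat 1 (R): throw ball1 h=4 -> lands@5:R; in-air after throw: [b1@5:R]
Beat 2 (L): throw ball2 h=4 -> lands@6:L; in-air after throw: [b1@5:R b2@6:L]
Beat 3 (R): throw ball3 h=8 -> lands@11:R; in-air after throw: [b1@5:R b2@6:L b3@11:R]
Beat 5 (R): throw ball1 h=4 -> lands@9:R; in-air after throw: [b2@6:L b1@9:R b3@11:R]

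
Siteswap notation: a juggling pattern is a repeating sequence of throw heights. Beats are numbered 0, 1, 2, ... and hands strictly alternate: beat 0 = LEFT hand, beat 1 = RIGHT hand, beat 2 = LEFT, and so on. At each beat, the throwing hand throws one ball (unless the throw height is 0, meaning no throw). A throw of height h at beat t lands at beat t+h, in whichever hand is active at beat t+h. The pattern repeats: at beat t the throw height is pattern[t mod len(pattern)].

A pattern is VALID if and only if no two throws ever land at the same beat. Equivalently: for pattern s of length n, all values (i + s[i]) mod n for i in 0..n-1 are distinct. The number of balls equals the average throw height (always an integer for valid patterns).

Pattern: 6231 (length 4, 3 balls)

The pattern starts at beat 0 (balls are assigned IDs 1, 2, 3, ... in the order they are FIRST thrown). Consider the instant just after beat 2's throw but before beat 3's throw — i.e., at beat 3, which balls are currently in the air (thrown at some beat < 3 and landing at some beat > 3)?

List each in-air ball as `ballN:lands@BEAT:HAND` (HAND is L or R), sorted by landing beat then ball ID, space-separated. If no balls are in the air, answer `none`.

Answer: ball3:lands@5:R ball1:lands@6:L

Derivation:
Beat 0 (L): throw ball1 h=6 -> lands@6:L; in-air after throw: [b1@6:L]
Beat 1 (R): throw ball2 h=2 -> lands@3:R; in-air after throw: [b2@3:R b1@6:L]
Beat 2 (L): throw ball3 h=3 -> lands@5:R; in-air after throw: [b2@3:R b3@5:R b1@6:L]
Beat 3 (R): throw ball2 h=1 -> lands@4:L; in-air after throw: [b2@4:L b3@5:R b1@6:L]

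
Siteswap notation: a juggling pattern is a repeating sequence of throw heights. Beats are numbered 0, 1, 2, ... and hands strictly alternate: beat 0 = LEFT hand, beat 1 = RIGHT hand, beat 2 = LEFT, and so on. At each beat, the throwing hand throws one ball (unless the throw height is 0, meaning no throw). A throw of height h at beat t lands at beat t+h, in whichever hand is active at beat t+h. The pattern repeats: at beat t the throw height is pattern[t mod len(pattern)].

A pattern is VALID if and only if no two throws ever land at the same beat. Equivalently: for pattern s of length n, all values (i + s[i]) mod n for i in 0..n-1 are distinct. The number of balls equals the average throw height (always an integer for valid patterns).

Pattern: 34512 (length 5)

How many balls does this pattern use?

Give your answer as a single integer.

Pattern = [3, 4, 5, 1, 2], length n = 5
  position 0: throw height = 3, running sum = 3
  position 1: throw height = 4, running sum = 7
  position 2: throw height = 5, running sum = 12
  position 3: throw height = 1, running sum = 13
  position 4: throw height = 2, running sum = 15
Total sum = 15; balls = sum / n = 15 / 5 = 3

Answer: 3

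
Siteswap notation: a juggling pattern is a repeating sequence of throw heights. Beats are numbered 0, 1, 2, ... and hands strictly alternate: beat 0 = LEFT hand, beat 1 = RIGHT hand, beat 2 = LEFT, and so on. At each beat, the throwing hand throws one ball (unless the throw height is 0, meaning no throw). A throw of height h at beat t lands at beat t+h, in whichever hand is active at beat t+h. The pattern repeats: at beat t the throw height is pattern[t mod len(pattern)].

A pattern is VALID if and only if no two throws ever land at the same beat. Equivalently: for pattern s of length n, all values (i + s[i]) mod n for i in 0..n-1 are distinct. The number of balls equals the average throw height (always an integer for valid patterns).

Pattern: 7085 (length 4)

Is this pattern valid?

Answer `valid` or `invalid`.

i=0: (i + s[i]) mod n = (0 + 7) mod 4 = 3
i=1: (i + s[i]) mod n = (1 + 0) mod 4 = 1
i=2: (i + s[i]) mod n = (2 + 8) mod 4 = 2
i=3: (i + s[i]) mod n = (3 + 5) mod 4 = 0
Residues: [3, 1, 2, 0], distinct: True

Answer: valid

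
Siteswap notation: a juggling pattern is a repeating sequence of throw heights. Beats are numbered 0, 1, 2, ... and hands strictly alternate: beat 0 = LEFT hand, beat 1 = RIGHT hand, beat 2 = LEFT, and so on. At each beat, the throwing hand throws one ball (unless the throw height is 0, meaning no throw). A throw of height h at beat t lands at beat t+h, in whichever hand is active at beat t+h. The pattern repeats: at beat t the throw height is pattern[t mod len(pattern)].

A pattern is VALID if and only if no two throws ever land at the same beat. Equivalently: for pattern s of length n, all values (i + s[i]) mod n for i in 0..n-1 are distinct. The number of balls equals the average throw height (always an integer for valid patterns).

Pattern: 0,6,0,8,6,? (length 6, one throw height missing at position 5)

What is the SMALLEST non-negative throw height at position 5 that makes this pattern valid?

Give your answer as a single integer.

Answer: 4

Derivation:
i=0: (0 + 0) mod 6 = 0
i=1: (1 + 6) mod 6 = 1
i=2: (2 + 0) mod 6 = 2
i=3: (3 + 8) mod 6 = 5
i=4: (4 + 6) mod 6 = 4
i=5: s[i]=? (unknown)
Known residues: [0, 1, 2, 4, 5]; need a permutation of 0..5, so missing residue r = 3
Need (5 + s) mod 6 = 3; smallest s = (3 - 5) mod 6 = 4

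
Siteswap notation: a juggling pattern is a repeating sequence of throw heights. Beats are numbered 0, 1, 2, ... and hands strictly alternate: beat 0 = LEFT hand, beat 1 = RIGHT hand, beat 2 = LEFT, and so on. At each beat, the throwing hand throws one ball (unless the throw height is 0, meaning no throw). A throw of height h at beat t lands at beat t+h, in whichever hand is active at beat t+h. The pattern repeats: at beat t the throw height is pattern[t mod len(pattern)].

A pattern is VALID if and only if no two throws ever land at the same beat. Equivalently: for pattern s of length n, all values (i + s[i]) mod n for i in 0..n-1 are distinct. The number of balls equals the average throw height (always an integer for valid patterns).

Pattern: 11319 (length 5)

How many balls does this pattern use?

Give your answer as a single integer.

Pattern = [1, 1, 3, 1, 9], length n = 5
  position 0: throw height = 1, running sum = 1
  position 1: throw height = 1, running sum = 2
  position 2: throw height = 3, running sum = 5
  position 3: throw height = 1, running sum = 6
  position 4: throw height = 9, running sum = 15
Total sum = 15; balls = sum / n = 15 / 5 = 3

Answer: 3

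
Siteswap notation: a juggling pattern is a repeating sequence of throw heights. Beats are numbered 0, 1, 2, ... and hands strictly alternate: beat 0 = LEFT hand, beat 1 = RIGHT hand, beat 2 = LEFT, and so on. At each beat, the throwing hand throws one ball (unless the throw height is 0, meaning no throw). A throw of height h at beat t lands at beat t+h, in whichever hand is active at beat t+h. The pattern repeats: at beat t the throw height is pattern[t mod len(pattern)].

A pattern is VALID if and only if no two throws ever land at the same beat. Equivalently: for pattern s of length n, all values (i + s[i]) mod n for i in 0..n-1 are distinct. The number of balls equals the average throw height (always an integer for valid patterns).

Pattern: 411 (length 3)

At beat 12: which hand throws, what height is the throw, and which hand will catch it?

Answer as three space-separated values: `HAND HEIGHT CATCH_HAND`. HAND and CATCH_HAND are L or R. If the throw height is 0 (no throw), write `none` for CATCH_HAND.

Beat 12: 12 mod 2 = 0, so hand = L
Throw height = pattern[12 mod 3] = pattern[0] = 4
Lands at beat 12+4=16, 16 mod 2 = 0, so catch hand = L

Answer: L 4 L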